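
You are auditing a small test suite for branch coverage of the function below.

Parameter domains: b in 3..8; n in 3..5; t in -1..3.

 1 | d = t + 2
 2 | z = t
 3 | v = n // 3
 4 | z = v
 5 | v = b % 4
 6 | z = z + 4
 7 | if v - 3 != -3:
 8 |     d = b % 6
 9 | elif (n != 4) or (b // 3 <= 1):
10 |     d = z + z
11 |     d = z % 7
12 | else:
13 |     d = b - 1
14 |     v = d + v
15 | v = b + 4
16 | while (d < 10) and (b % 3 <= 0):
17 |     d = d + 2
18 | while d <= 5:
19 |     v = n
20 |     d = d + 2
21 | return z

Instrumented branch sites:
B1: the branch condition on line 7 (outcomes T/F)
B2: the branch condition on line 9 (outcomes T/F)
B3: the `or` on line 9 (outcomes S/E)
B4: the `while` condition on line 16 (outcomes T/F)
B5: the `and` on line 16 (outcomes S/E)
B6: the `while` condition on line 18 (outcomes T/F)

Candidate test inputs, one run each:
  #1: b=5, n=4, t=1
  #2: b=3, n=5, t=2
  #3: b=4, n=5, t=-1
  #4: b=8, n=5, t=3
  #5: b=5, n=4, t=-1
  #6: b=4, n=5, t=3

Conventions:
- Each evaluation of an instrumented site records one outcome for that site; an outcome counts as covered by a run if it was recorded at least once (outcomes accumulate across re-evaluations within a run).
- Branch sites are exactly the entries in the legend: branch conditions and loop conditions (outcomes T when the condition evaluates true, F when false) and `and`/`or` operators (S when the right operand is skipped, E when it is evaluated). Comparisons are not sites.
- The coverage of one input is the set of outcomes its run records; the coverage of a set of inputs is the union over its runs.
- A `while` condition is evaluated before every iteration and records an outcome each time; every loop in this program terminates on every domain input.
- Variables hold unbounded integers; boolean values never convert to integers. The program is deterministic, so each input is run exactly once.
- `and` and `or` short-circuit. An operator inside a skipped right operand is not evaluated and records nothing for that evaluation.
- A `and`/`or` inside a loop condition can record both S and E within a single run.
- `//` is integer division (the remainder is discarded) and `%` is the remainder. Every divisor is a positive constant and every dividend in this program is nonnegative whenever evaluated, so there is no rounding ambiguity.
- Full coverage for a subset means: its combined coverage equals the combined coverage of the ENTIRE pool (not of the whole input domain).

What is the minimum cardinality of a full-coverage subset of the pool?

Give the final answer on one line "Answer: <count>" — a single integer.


input #1, b=5, n=4, t=1: events B1->T, B5->E, B4->F, B6->T, B6->F; outcomes B1=T, B4=F, B5=E, B6=T, B6=F
input #2, b=3, n=5, t=2: events B1->T, B5->E, B4->T, B5->E, B4->T, B5->E, B4->T, B5->E, B4->T, B5->S, B4->F, B6->F; outcomes B1=T, B4=T, B4=F, B5=S, B5=E, B6=F
input #3, b=4, n=5, t=-1: events B1->F, B3->S, B2->T, B5->E, B4->F, B6->T, B6->F; outcomes B1=F, B2=T, B3=S, B4=F, B5=E, B6=T, B6=F
input #4, b=8, n=5, t=3: events B1->F, B3->S, B2->T, B5->E, B4->F, B6->T, B6->F; outcomes B1=F, B2=T, B3=S, B4=F, B5=E, B6=T, B6=F
input #5, b=5, n=4, t=-1: events B1->T, B5->E, B4->F, B6->T, B6->F; outcomes B1=T, B4=F, B5=E, B6=T, B6=F
input #6, b=4, n=5, t=3: events B1->F, B3->S, B2->T, B5->E, B4->F, B6->T, B6->F; outcomes B1=F, B2=T, B3=S, B4=F, B5=E, B6=T, B6=F
the full pool covers 10 outcomes: B1=T, B1=F, B2=T, B3=S, B4=T, B4=F, B5=S, B5=E, B6=T, B6=F
no size-1 subset reaches all 10 outcomes (best union: 7/10)
at size 2, {2, 3} reaches all 10 outcomes; every lexicographically earlier size-2 subset fails
Answer: 2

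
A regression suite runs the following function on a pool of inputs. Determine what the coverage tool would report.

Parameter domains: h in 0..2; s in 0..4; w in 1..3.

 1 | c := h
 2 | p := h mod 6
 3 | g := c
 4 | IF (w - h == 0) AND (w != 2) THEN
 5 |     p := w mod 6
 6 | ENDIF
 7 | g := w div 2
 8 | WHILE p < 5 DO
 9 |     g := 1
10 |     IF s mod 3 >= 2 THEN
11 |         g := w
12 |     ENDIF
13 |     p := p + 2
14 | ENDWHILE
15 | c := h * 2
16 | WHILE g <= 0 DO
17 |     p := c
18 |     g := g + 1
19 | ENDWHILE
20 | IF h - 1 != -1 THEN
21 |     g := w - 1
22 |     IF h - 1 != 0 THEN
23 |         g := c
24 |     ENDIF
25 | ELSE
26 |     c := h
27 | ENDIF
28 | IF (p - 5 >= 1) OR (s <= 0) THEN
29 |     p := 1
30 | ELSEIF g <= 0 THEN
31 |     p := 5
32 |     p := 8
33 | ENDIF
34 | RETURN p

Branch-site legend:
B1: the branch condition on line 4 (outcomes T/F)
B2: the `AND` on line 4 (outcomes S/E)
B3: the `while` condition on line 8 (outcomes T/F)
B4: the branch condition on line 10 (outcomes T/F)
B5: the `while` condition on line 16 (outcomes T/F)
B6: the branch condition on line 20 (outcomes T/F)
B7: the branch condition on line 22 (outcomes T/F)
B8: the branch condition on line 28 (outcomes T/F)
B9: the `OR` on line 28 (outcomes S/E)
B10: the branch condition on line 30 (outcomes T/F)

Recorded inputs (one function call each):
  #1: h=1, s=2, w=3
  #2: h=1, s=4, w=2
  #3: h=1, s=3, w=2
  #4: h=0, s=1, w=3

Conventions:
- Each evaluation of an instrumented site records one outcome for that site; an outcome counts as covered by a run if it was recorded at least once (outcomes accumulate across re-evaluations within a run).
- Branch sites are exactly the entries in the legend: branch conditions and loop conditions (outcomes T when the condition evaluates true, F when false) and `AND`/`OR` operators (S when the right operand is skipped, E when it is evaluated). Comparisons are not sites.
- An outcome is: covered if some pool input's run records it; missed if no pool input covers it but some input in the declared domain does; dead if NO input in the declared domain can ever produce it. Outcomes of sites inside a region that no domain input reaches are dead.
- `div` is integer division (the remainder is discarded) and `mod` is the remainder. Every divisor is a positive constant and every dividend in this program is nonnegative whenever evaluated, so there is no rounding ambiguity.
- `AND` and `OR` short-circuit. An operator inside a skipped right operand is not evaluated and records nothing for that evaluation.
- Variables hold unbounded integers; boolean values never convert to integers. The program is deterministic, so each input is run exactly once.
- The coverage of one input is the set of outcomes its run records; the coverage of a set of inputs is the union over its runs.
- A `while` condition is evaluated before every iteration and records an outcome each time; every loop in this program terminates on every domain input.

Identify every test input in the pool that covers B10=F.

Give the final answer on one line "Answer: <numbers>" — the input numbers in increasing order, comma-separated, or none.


input #1 (h=1, s=2, w=3): hits B10=F
input #2 (h=1, s=4, w=2): hits B10=F
input #3 (h=1, s=3, w=2): hits B10=F
input #4 (h=0, s=1, w=3): never hits B10=F
Answer: 1, 2, 3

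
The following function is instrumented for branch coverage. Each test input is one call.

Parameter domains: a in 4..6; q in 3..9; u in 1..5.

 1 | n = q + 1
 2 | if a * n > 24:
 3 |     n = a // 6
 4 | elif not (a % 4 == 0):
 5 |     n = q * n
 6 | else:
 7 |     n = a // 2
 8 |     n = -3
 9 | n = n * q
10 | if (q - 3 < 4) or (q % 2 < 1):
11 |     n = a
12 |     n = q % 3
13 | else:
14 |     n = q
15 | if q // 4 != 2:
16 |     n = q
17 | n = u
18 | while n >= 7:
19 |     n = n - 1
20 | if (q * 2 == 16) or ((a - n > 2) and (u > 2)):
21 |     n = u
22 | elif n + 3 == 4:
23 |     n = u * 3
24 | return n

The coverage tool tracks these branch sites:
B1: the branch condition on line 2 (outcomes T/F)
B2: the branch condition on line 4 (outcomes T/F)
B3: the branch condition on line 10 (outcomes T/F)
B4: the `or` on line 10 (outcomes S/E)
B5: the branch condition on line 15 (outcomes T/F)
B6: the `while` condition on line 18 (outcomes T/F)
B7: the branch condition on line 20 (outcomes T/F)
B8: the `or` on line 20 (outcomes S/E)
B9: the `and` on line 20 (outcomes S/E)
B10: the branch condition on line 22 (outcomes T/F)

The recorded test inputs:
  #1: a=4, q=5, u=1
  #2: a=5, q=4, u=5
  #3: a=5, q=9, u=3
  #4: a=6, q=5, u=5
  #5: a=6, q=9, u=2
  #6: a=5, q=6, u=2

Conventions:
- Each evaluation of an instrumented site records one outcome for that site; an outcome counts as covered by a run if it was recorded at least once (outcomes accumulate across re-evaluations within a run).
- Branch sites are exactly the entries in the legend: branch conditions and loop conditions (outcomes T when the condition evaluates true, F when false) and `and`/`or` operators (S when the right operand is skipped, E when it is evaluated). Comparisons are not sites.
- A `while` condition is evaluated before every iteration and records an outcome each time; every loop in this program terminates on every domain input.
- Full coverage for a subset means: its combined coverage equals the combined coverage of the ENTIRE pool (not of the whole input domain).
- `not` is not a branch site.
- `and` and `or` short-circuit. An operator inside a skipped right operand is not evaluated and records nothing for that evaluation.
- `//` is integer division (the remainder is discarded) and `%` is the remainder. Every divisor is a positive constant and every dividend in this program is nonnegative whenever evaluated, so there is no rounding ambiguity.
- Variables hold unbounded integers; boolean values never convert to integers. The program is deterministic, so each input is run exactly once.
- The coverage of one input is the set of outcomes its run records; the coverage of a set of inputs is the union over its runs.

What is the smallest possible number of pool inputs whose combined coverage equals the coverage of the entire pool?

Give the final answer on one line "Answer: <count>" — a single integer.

input #1 (a=4, q=5, u=1): events B1->F, B2->F, B4->S, B3->T, B5->T, B6->F, B8->E, B9->E, B7->F, B10->T; covers B1=F, B2=F, B3=T, B4=S, B5=T, B6=F, B7=F, B8=E, B9=E, B10=T
input #2 (a=5, q=4, u=5): events B1->T, B4->S, B3->T, B5->T, B6->F, B8->E, B9->S, B7->F, B10->F; covers B1=T, B3=T, B4=S, B5=T, B6=F, B7=F, B8=E, B9=S, B10=F
input #3 (a=5, q=9, u=3): events B1->T, B4->E, B3->F, B5->F, B6->F, B8->E, B9->S, B7->F, B10->F; covers B1=T, B3=F, B4=E, B5=F, B6=F, B7=F, B8=E, B9=S, B10=F
input #4 (a=6, q=5, u=5): events B1->T, B4->S, B3->T, B5->T, B6->F, B8->E, B9->S, B7->F, B10->F; covers B1=T, B3=T, B4=S, B5=T, B6=F, B7=F, B8=E, B9=S, B10=F
input #5 (a=6, q=9, u=2): events B1->T, B4->E, B3->F, B5->F, B6->F, B8->E, B9->E, B7->F, B10->F; covers B1=T, B3=F, B4=E, B5=F, B6=F, B7=F, B8=E, B9=E, B10=F
input #6 (a=5, q=6, u=2): events B1->T, B4->S, B3->T, B5->T, B6->F, B8->E, B9->E, B7->F, B10->F; covers B1=T, B3=T, B4=S, B5=T, B6=F, B7=F, B8=E, B9=E, B10=F
union over all inputs: B1=T, B1=F, B2=F, B3=T, B3=F, B4=S, B4=E, B5=T, B5=F, B6=F, B7=F, B8=E, B9=S, B9=E, B10=T, B10=F (16 outcomes)
every size-1 subset falls short of the 16 outcomes (best: 10/16)
the canonical winner is {1, 3}: size 2, full 16-outcome coverage, earliest index list among size-2 covers

Answer: 2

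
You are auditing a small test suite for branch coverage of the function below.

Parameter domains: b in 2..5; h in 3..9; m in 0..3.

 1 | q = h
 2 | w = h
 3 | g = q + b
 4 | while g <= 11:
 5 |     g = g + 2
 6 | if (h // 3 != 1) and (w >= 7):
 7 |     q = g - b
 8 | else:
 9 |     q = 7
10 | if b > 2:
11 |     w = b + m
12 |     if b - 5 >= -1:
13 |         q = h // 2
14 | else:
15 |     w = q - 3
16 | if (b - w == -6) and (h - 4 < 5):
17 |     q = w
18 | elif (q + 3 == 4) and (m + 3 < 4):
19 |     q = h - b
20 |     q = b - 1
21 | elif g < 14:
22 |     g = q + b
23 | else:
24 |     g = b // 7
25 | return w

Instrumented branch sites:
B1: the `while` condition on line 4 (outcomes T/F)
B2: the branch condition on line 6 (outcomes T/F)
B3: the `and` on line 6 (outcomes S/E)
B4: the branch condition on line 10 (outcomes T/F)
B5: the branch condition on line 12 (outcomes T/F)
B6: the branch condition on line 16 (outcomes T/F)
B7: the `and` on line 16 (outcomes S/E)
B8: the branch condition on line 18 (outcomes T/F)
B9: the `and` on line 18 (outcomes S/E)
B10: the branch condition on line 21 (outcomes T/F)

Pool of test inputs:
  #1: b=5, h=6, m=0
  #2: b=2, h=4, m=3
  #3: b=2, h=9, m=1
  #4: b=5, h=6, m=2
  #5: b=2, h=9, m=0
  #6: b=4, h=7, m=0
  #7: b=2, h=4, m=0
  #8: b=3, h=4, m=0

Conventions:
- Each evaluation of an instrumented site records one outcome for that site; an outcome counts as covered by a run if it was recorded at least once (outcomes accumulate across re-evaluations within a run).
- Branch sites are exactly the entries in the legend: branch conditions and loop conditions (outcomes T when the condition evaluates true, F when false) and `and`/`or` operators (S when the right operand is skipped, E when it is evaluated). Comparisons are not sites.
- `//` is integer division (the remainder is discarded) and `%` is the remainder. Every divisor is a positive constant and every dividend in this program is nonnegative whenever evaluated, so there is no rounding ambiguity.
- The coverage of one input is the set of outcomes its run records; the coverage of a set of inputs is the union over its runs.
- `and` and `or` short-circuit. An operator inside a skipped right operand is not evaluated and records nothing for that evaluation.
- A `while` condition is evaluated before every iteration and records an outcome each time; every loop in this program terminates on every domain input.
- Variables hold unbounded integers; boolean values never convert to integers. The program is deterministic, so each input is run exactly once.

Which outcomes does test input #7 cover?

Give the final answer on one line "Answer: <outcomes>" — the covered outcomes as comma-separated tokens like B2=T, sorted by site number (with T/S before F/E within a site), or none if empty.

Running input #7 (b=2, h=4, m=0), event by event:
  B1->T, B1->T, B1->T, B1->F, B3->S, B2->F, B4->F, B7->S, B6->F, B9->S
  B8->F, B10->T
distinct outcomes covered: B1=T, B1=F, B2=F, B3=S, B4=F, B6=F, B7=S, B8=F, B9=S, B10=T

Answer: B1=T, B1=F, B2=F, B3=S, B4=F, B6=F, B7=S, B8=F, B9=S, B10=T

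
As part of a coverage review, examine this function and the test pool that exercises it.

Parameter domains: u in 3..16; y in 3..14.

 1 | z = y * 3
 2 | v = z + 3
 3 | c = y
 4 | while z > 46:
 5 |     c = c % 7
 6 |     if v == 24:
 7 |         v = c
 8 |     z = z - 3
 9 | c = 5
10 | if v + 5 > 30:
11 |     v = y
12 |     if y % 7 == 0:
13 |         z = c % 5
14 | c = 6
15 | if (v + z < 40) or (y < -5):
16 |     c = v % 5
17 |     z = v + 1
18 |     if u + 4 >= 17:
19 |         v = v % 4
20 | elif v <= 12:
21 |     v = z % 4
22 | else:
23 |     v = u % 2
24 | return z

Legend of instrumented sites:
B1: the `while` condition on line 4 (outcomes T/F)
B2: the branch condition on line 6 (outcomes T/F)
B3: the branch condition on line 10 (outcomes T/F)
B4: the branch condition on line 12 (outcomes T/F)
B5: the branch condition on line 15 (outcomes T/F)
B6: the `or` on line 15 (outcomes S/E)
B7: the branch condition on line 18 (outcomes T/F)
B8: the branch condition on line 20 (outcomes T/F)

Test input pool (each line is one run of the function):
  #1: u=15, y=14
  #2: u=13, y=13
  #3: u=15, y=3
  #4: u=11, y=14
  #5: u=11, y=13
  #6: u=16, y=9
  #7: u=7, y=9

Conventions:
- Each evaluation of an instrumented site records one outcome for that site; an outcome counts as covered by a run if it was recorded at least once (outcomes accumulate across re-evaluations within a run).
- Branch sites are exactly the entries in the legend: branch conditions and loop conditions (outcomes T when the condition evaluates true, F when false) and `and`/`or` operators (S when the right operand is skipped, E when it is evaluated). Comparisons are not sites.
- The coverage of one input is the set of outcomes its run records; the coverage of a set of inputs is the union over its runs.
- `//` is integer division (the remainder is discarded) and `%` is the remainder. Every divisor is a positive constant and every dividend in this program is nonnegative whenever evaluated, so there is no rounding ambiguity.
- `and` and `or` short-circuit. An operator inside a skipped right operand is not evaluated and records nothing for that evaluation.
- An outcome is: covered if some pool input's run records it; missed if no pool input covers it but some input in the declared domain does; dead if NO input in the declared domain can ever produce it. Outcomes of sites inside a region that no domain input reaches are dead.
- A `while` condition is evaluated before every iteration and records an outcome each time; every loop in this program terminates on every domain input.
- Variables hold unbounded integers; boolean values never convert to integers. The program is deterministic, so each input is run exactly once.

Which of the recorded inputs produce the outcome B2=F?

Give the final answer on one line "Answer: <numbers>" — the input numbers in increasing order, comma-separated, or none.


input #1 (u=15, y=14): misses B2=F
input #2 (u=13, y=13): misses B2=F
input #3 (u=15, y=3): misses B2=F
input #4 (u=11, y=14): misses B2=F
input #5 (u=11, y=13): misses B2=F
input #6 (u=16, y=9): misses B2=F
input #7 (u=7, y=9): misses B2=F
Answer: none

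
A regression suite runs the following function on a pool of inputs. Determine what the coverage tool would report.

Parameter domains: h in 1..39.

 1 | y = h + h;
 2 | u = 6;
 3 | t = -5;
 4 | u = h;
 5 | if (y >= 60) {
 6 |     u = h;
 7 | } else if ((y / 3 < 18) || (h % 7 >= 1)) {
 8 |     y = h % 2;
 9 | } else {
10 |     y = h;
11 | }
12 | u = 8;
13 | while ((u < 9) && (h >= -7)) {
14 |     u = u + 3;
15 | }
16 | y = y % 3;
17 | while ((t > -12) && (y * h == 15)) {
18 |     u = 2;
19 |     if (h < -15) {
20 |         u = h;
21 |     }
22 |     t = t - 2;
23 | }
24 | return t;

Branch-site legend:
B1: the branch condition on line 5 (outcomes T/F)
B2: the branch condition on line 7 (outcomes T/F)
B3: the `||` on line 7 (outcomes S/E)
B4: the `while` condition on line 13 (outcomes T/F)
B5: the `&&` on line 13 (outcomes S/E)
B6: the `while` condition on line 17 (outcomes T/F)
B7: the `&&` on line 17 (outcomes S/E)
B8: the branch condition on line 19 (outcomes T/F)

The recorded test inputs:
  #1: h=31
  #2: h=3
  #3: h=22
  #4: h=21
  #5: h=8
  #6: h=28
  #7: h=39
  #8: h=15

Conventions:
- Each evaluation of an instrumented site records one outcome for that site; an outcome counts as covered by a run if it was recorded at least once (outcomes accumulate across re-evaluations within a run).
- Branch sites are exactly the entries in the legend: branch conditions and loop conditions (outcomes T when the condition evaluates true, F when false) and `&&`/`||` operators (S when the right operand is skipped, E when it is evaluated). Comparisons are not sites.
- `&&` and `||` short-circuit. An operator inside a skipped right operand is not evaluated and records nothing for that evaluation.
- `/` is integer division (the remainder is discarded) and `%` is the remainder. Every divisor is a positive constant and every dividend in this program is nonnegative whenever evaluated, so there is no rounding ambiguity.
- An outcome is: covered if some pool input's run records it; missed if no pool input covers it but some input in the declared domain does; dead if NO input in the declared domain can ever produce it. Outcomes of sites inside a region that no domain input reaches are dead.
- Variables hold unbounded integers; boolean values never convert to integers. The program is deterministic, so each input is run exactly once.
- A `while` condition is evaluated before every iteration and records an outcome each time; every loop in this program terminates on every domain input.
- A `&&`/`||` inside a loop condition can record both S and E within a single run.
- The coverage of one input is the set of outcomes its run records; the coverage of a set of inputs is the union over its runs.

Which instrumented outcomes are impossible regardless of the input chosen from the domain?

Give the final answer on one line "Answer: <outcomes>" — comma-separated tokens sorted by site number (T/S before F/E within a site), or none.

exhaustive pass over the 39-input domain:
  B8=T: never recorded by any domain input -> dead
  reachable outcomes have witnesses, e.g. B1=T (e.g. h=30), B1=F (e.g. h=1), B2=T (e.g. h=1), B2=F (e.g. h=28)

Answer: B8=T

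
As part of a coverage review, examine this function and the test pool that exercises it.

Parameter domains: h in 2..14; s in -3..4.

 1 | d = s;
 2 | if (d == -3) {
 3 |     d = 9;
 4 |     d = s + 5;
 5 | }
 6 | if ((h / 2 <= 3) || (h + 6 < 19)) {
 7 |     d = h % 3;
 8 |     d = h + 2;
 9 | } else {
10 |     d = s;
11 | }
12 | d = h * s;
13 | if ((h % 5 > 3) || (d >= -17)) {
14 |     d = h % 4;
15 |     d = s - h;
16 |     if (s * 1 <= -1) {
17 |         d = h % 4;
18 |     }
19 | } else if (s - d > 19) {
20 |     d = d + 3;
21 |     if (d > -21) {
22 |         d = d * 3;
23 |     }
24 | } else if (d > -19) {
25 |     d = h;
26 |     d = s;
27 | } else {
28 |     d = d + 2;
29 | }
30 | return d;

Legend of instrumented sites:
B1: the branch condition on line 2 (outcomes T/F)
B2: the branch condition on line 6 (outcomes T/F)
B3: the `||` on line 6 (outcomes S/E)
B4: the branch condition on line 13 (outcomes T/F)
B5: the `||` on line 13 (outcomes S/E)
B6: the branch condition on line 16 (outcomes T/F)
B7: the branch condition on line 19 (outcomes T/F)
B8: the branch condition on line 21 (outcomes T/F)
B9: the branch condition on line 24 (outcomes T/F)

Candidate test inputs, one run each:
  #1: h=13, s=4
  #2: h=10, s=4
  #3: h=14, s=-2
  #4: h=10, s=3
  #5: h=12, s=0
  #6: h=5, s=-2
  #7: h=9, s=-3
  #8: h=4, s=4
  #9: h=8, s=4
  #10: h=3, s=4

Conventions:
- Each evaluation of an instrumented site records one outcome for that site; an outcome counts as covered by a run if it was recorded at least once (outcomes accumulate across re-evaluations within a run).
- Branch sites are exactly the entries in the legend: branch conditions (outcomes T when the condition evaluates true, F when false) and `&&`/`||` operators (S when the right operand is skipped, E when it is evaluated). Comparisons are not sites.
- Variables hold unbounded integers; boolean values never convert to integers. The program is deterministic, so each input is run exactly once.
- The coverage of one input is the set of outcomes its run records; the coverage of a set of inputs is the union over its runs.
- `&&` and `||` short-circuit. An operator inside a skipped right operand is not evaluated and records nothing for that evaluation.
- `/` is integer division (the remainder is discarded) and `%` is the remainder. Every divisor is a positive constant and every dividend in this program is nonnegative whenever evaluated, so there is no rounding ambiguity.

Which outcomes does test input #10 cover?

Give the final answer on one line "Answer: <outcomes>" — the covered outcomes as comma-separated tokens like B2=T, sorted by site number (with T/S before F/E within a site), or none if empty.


Tracing the run of input #10 (h=3, s=4):
  B1->F, B3->S, B2->T, B5->E, B4->T, B6->F
as a set, this run covers: B1=F, B2=T, B3=S, B4=T, B5=E, B6=F
Answer: B1=F, B2=T, B3=S, B4=T, B5=E, B6=F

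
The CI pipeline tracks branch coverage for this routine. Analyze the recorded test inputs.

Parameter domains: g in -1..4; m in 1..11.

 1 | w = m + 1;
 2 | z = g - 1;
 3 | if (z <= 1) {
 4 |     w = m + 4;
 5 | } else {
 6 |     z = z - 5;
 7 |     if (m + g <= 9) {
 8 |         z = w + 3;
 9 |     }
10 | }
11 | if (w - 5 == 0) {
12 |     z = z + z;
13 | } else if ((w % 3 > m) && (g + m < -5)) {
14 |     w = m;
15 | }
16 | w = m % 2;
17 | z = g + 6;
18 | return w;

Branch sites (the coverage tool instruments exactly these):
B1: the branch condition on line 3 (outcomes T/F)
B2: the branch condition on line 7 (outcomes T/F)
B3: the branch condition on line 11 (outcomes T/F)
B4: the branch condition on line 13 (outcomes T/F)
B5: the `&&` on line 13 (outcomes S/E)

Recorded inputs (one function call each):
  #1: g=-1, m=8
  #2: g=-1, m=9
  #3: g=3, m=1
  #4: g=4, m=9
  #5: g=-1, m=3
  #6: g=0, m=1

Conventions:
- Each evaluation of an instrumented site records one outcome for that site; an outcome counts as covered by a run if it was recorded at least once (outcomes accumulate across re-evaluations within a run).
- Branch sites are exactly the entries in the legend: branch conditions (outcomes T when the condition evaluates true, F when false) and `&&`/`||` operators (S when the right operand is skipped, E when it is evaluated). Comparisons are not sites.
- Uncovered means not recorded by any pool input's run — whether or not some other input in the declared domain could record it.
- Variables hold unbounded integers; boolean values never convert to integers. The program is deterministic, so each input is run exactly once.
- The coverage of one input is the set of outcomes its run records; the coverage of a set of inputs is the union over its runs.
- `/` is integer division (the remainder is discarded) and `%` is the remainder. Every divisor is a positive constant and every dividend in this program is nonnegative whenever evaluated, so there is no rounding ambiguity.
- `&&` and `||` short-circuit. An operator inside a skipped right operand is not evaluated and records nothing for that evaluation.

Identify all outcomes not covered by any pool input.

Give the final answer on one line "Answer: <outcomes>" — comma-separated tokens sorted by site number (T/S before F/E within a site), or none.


input #1 (g=-1, m=8): covers B1=T, B3=F, B4=F, B5=S
input #2 (g=-1, m=9): covers B1=T, B3=F, B4=F, B5=S
input #3 (g=3, m=1): covers B1=F, B2=T, B3=F, B4=F, B5=E
input #4 (g=4, m=9): covers B1=F, B2=F, B3=F, B4=F, B5=S
input #5 (g=-1, m=3): covers B1=T, B3=F, B4=F, B5=S
input #6 (g=0, m=1): covers B1=T, B3=T
union over the pool: B1=T, B1=F, B2=T, B2=F, B3=T, B3=F, B4=F, B5=S, B5=E
uncovered (1 of 10): B4=T
Answer: B4=T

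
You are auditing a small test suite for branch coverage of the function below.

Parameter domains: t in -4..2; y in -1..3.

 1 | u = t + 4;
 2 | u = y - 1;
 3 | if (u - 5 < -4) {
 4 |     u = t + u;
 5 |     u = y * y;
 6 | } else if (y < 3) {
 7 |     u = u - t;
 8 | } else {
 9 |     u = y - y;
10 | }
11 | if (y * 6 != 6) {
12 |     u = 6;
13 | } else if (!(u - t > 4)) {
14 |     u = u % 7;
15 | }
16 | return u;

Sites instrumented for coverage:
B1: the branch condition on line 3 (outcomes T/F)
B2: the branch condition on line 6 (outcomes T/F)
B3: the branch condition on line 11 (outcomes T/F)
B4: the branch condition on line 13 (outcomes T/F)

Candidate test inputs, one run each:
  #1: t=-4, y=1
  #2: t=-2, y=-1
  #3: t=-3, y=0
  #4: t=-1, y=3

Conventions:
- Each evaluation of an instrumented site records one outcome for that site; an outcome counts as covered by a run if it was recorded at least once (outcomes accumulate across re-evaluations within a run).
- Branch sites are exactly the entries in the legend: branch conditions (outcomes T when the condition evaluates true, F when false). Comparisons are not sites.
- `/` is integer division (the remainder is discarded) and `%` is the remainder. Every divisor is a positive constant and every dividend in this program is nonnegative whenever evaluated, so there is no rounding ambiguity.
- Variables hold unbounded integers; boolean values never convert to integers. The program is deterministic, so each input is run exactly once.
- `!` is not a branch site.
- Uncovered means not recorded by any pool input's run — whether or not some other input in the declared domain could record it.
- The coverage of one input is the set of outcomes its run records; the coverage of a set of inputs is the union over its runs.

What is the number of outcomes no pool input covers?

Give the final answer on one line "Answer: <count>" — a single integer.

input #1, t=-4, y=1: events B1->T, B3->F, B4->F; outcomes B1=T, B3=F, B4=F
input #2, t=-2, y=-1: events B1->T, B3->T; outcomes B1=T, B3=T
input #3, t=-3, y=0: events B1->T, B3->T; outcomes B1=T, B3=T
input #4, t=-1, y=3: events B1->F, B2->F, B3->T; outcomes B1=F, B2=F, B3=T
union over the pool: B1=T, B1=F, B2=F, B3=T, B3=F, B4=F
uncovered (2 of 8): B2=T, B4=T

Answer: 2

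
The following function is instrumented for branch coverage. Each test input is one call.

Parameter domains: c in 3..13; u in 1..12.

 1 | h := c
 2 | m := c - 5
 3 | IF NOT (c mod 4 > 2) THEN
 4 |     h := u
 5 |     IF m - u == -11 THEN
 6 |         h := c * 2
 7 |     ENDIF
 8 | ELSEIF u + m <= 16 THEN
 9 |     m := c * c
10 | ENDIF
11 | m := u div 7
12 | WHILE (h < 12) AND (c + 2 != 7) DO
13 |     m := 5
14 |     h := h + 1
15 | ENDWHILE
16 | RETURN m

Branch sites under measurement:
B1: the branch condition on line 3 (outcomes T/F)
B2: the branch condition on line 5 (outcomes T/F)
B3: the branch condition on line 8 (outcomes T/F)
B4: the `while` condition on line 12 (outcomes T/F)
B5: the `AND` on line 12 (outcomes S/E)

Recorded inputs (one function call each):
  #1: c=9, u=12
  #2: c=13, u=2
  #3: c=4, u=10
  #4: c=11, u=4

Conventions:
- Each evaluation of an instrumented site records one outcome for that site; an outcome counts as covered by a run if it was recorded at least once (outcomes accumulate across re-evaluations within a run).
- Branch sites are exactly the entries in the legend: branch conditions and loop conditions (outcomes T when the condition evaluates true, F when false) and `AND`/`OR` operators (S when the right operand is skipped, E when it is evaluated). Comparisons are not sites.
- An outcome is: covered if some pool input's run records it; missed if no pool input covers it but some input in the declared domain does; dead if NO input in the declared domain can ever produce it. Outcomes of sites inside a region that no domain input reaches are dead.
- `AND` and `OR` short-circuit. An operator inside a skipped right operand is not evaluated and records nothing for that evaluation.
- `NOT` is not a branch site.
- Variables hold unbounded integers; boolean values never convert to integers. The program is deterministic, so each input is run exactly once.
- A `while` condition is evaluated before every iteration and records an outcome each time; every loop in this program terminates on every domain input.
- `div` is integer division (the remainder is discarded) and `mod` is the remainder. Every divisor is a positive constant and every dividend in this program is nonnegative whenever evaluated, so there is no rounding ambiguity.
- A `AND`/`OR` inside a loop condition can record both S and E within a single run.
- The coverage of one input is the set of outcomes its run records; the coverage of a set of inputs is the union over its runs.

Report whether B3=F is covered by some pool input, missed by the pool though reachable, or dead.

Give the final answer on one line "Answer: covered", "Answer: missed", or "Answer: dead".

no pool input records B3=F
but domain input (c=11, u=11) does record it -> reachable, so missed

Answer: missed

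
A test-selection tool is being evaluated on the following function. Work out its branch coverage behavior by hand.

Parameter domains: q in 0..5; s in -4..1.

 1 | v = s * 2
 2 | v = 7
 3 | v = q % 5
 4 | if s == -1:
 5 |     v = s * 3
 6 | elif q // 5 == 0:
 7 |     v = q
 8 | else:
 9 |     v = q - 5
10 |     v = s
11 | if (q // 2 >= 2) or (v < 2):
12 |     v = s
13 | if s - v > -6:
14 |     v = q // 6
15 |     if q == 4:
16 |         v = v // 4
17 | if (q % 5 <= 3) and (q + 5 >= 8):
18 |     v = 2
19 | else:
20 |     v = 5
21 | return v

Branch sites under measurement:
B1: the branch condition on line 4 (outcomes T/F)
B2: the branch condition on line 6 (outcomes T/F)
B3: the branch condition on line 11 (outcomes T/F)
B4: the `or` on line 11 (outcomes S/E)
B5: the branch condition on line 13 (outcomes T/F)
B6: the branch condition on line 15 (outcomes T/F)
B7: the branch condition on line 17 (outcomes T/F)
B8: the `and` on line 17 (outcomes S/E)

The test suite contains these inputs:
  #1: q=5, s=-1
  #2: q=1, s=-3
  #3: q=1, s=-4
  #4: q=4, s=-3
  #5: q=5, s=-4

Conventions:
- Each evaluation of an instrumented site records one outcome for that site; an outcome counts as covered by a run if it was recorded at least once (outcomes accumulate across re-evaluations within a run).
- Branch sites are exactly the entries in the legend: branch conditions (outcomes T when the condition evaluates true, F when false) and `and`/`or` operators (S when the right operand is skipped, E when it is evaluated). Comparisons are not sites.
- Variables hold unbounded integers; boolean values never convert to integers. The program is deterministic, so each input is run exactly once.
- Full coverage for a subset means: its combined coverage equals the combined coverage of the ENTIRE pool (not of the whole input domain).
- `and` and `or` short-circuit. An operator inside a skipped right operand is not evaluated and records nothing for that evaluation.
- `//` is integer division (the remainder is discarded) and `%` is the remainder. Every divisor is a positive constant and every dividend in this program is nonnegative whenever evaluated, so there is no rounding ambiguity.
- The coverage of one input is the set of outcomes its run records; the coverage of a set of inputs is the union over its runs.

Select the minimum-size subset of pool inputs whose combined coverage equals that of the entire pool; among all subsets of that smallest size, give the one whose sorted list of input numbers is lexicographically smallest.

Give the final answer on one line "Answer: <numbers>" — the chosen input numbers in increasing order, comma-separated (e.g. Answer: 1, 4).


input #1 (q=5, s=-1): events B1->T, B4->S, B3->T, B5->T, B6->F, B8->E, B7->T; covers B1=T, B3=T, B4=S, B5=T, B6=F, B7=T, B8=E
input #2 (q=1, s=-3): events B1->F, B2->T, B4->E, B3->T, B5->T, B6->F, B8->E, B7->F; covers B1=F, B2=T, B3=T, B4=E, B5=T, B6=F, B7=F, B8=E
input #3 (q=1, s=-4): events B1->F, B2->T, B4->E, B3->T, B5->T, B6->F, B8->E, B7->F; covers B1=F, B2=T, B3=T, B4=E, B5=T, B6=F, B7=F, B8=E
input #4 (q=4, s=-3): events B1->F, B2->T, B4->S, B3->T, B5->T, B6->T, B8->S, B7->F; covers B1=F, B2=T, B3=T, B4=S, B5=T, B6=T, B7=F, B8=S
input #5 (q=5, s=-4): events B1->F, B2->F, B4->S, B3->T, B5->T, B6->F, B8->E, B7->T; covers B1=F, B2=F, B3=T, B4=S, B5=T, B6=F, B7=T, B8=E
the full pool covers 14 outcomes: B1=T, B1=F, B2=T, B2=F, B3=T, B4=S, B4=E, B5=T, B6=T, B6=F, B7=T, B7=F, B8=S, B8=E
checked all size-1 subsets: none covers 14 outcomes (max 8/14)
checked all size-2 subsets: none covers 14 outcomes (max 12/14)
checked all size-3 subsets: none covers 14 outcomes (max 13/14)
the canonical winner is {1, 2, 4, 5}: size 4, full 14-outcome coverage, earliest index list among size-4 covers
Answer: 1, 2, 4, 5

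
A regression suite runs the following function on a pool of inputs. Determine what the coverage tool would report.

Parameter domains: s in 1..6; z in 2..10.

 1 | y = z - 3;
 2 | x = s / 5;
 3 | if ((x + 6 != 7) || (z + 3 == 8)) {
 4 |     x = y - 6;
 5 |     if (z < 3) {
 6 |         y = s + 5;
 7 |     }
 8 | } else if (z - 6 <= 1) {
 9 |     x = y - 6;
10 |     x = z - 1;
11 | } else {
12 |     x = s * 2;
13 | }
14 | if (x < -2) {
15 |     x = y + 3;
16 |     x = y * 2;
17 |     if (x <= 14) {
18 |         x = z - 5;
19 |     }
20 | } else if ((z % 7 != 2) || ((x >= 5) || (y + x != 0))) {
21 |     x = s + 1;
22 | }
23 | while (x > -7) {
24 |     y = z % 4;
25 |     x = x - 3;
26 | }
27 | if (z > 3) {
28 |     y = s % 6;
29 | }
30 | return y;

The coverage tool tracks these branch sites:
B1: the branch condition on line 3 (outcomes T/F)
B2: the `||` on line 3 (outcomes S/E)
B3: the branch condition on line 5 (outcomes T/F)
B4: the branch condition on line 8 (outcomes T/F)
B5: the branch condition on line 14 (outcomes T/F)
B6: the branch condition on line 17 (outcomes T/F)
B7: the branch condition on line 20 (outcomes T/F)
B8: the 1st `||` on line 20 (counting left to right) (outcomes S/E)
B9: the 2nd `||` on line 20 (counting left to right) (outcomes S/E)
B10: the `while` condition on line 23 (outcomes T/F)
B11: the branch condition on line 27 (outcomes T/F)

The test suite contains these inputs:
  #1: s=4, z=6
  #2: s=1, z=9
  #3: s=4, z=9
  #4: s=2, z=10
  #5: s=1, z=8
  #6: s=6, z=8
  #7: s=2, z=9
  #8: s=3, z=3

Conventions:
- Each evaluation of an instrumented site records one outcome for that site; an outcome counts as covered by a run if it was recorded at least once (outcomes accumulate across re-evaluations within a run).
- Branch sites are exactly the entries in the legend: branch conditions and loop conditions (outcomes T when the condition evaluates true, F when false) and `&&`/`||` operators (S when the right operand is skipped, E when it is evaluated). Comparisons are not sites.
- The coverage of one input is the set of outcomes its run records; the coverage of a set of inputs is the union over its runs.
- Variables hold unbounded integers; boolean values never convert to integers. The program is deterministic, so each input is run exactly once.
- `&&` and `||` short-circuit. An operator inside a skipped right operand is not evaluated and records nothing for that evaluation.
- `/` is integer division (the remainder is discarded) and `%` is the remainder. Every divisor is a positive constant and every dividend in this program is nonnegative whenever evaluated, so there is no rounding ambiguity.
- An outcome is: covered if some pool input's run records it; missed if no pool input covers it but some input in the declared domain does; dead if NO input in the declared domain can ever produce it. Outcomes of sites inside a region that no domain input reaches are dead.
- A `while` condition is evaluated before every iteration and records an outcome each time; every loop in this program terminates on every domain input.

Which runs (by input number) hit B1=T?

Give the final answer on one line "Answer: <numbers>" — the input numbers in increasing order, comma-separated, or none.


input #1 (s=4, z=6): records B1=T
input #2 (s=1, z=9): records B1=T
input #3 (s=4, z=9): records B1=T
input #4 (s=2, z=10): records B1=T
input #5 (s=1, z=8): records B1=T
input #6 (s=6, z=8): does not record B1=T
input #7 (s=2, z=9): records B1=T
input #8 (s=3, z=3): records B1=T
Answer: 1, 2, 3, 4, 5, 7, 8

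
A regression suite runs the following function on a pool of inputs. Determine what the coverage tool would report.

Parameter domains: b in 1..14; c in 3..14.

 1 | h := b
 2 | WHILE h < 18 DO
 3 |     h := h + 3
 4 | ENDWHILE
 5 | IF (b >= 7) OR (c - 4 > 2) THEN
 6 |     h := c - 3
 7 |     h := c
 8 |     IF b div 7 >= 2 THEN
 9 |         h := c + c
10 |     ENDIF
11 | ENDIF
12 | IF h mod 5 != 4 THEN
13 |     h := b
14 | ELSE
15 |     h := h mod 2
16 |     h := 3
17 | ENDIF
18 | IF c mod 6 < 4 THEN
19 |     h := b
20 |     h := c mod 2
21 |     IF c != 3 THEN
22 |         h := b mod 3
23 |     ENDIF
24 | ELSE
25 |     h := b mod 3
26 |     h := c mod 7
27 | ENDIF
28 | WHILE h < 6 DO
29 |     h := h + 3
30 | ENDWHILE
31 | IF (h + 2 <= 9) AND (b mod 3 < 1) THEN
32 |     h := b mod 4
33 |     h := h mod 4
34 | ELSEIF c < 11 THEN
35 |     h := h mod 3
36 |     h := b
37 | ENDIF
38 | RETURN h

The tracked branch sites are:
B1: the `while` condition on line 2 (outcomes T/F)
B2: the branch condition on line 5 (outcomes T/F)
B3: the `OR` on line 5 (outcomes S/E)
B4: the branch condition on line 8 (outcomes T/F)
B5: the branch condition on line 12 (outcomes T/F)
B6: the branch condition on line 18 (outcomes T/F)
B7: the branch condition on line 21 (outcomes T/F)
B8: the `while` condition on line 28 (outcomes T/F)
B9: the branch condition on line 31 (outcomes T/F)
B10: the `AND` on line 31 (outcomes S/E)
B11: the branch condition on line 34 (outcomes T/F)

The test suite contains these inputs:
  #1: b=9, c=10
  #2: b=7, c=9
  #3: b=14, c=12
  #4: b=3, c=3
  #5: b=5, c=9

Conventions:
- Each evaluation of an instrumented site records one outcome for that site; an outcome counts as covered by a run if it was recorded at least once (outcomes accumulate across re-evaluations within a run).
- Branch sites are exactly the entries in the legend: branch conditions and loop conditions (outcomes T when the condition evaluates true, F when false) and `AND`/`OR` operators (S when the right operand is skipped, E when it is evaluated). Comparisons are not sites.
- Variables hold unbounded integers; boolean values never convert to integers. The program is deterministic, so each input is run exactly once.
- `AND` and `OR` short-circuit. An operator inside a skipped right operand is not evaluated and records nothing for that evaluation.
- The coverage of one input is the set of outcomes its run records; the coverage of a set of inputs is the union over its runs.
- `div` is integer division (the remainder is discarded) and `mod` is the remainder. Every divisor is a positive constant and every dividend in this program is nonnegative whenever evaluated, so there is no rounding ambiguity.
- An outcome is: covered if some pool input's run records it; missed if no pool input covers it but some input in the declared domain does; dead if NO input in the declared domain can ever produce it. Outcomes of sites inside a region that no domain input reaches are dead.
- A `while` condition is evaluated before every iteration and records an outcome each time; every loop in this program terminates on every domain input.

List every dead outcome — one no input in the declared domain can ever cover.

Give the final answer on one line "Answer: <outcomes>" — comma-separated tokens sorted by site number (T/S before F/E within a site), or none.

running all 168 domain inputs and tallying outcomes:
  reachable outcomes have witnesses, e.g. B1=T (e.g. b=1, c=3), B1=F (e.g. b=1, c=3), B2=T (e.g. b=1, c=7), B2=F (e.g. b=1, c=3)

Answer: none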